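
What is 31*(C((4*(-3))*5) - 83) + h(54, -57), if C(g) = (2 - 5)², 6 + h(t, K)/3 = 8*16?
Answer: -1928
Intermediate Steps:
h(t, K) = 366 (h(t, K) = -18 + 3*(8*16) = -18 + 3*128 = -18 + 384 = 366)
C(g) = 9 (C(g) = (-3)² = 9)
31*(C((4*(-3))*5) - 83) + h(54, -57) = 31*(9 - 83) + 366 = 31*(-74) + 366 = -2294 + 366 = -1928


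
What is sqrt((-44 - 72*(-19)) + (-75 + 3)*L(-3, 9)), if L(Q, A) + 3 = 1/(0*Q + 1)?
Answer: 2*sqrt(367) ≈ 38.315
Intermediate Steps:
L(Q, A) = -2 (L(Q, A) = -3 + 1/(0*Q + 1) = -3 + 1/(0 + 1) = -3 + 1/1 = -3 + 1 = -2)
sqrt((-44 - 72*(-19)) + (-75 + 3)*L(-3, 9)) = sqrt((-44 - 72*(-19)) + (-75 + 3)*(-2)) = sqrt((-44 + 1368) - 72*(-2)) = sqrt(1324 + 144) = sqrt(1468) = 2*sqrt(367)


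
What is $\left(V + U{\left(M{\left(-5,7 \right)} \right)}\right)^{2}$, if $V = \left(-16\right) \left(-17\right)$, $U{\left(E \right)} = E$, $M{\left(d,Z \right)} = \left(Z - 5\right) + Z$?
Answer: $78961$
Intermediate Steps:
$M{\left(d,Z \right)} = -5 + 2 Z$ ($M{\left(d,Z \right)} = \left(-5 + Z\right) + Z = -5 + 2 Z$)
$V = 272$
$\left(V + U{\left(M{\left(-5,7 \right)} \right)}\right)^{2} = \left(272 + \left(-5 + 2 \cdot 7\right)\right)^{2} = \left(272 + \left(-5 + 14\right)\right)^{2} = \left(272 + 9\right)^{2} = 281^{2} = 78961$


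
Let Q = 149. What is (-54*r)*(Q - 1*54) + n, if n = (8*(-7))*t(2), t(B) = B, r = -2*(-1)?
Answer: -10372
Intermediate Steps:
r = 2
n = -112 (n = (8*(-7))*2 = -56*2 = -112)
(-54*r)*(Q - 1*54) + n = (-54*2)*(149 - 1*54) - 112 = -108*(149 - 54) - 112 = -108*95 - 112 = -10260 - 112 = -10372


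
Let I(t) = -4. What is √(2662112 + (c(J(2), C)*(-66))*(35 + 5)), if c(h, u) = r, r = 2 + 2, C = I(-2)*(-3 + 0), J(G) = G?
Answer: 4*√165722 ≈ 1628.4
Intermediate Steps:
C = 12 (C = -4*(-3 + 0) = -4*(-3) = 12)
r = 4
c(h, u) = 4
√(2662112 + (c(J(2), C)*(-66))*(35 + 5)) = √(2662112 + (4*(-66))*(35 + 5)) = √(2662112 - 264*40) = √(2662112 - 10560) = √2651552 = 4*√165722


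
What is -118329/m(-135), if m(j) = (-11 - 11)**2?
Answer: -118329/484 ≈ -244.48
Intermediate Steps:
m(j) = 484 (m(j) = (-22)**2 = 484)
-118329/m(-135) = -118329/484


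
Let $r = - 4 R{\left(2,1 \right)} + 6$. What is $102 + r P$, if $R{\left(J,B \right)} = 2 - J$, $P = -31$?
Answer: $-84$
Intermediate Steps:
$r = 6$ ($r = - 4 \left(2 - 2\right) + 6 = \left(-4\right) 0 + 6 = 0 + 6 = 6$)
$102 + r P = 102 + 6 \left(-31\right) = 102 - 186 = -84$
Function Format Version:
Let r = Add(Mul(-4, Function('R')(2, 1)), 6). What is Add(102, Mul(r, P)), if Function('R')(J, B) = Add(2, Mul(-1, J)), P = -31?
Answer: -84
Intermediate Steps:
r = 6 (r = Add(Mul(-4, Add(2, Mul(-1, 2))), 6) = Add(Mul(-4, Add(2, -2)), 6) = Add(Mul(-4, 0), 6) = Add(0, 6) = 6)
Add(102, Mul(r, P)) = Add(102, Mul(6, -31)) = Add(102, -186) = -84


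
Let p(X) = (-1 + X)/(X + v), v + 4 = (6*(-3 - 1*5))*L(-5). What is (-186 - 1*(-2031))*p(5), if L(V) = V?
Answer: 7380/241 ≈ 30.622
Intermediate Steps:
v = 236 (v = -4 + (6*(-3 - 1*5))*(-5) = -4 + (6*(-3 - 5))*(-5) = -4 + (6*(-8))*(-5) = -4 - 48*(-5) = -4 + 240 = 236)
p(X) = (-1 + X)/(236 + X) (p(X) = (-1 + X)/(X + 236) = (-1 + X)/(236 + X))
(-186 - 1*(-2031))*p(5) = (-186 - 1*(-2031))*((-1 + 5)/(236 + 5)) = (-186 + 2031)*(4/241) = 1845*((1/241)*4) = 1845*(4/241) = 7380/241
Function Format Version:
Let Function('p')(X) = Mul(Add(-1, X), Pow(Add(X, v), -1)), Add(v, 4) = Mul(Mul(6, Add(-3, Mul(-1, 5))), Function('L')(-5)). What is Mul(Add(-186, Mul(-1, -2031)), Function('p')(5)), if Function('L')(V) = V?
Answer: Rational(7380, 241) ≈ 30.622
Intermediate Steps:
v = 236 (v = Add(-4, Mul(Mul(6, Add(-3, Mul(-1, 5))), -5)) = Add(-4, Mul(Mul(6, Add(-3, -5)), -5)) = Add(-4, Mul(Mul(6, -8), -5)) = Add(-4, Mul(-48, -5)) = Add(-4, 240) = 236)
Function('p')(X) = Mul(Pow(Add(236, X), -1), Add(-1, X)) (Function('p')(X) = Mul(Add(-1, X), Pow(Add(X, 236), -1)) = Mul(Add(-1, X), Pow(Add(236, X), -1)) = Mul(Pow(Add(236, X), -1), Add(-1, X)))
Mul(Add(-186, Mul(-1, -2031)), Function('p')(5)) = Mul(Add(-186, Mul(-1, -2031)), Mul(Pow(Add(236, 5), -1), Add(-1, 5))) = Mul(Add(-186, 2031), Mul(Pow(241, -1), 4)) = Mul(1845, Mul(Rational(1, 241), 4)) = Mul(1845, Rational(4, 241)) = Rational(7380, 241)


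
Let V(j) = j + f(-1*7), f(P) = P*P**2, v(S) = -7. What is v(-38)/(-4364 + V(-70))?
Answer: 7/4777 ≈ 0.0014654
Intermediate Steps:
f(P) = P**3
V(j) = -343 + j (V(j) = j + (-1*7)**3 = j + (-7)**3 = j - 343 = -343 + j)
v(-38)/(-4364 + V(-70)) = -7/(-4364 + (-343 - 70)) = -7/(-4364 - 413) = -7/(-4777) = -7*(-1/4777) = 7/4777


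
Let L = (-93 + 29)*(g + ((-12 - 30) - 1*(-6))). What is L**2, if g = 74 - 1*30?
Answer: 262144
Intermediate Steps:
g = 44 (g = 74 - 30 = 44)
L = -512 (L = (-93 + 29)*(44 + ((-12 - 30) - 1*(-6))) = -64*(44 + (-42 + 6)) = -64*(44 - 36) = -64*8 = -512)
L**2 = (-512)**2 = 262144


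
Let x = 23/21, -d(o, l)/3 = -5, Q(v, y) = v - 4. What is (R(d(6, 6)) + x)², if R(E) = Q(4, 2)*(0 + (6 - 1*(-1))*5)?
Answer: 529/441 ≈ 1.1995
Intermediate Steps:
Q(v, y) = -4 + v
d(o, l) = 15 (d(o, l) = -3*(-5) = 15)
x = 23/21 (x = 23*(1/21) = 23/21 ≈ 1.0952)
R(E) = 0 (R(E) = (-4 + 4)*(0 + (6 - 1*(-1))*5) = 0*(0 + (6 + 1)*5) = 0*(0 + 7*5) = 0*(0 + 35) = 0*35 = 0)
(R(d(6, 6)) + x)² = (0 + 23/21)² = (23/21)² = 529/441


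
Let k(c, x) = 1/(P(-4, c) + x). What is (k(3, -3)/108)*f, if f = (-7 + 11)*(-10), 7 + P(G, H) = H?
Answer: 10/189 ≈ 0.052910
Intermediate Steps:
P(G, H) = -7 + H
f = -40 (f = 4*(-10) = -40)
k(c, x) = 1/(-7 + c + x) (k(c, x) = 1/((-7 + c) + x) = 1/(-7 + c + x))
(k(3, -3)/108)*f = (1/(-7 + 3 - 3*108))*(-40) = ((1/108)/(-7))*(-40) = -⅐*1/108*(-40) = -1/756*(-40) = 10/189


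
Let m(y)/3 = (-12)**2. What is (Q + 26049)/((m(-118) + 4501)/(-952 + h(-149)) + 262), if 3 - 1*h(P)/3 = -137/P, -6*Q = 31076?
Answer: 8822735062/108556497 ≈ 81.273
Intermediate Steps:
Q = -15538/3 (Q = -1/6*31076 = -15538/3 ≈ -5179.3)
h(P) = 9 + 411/P (h(P) = 9 - (-411)/P = 9 + 411/P)
m(y) = 432 (m(y) = 3*(-12)**2 = 3*144 = 432)
(Q + 26049)/((m(-118) + 4501)/(-952 + h(-149)) + 262) = (-15538/3 + 26049)/((432 + 4501)/(-952 + (9 + 411/(-149))) + 262) = 62609/(3*(4933/(-952 + (9 + 411*(-1/149))) + 262)) = 62609/(3*(4933/(-952 + (9 - 411/149)) + 262)) = 62609/(3*(4933/(-952 + 930/149) + 262)) = 62609/(3*(4933/(-140918/149) + 262)) = 62609/(3*(4933*(-149/140918) + 262)) = 62609/(3*(-735017/140918 + 262)) = 62609/(3*(36185499/140918)) = (62609/3)*(140918/36185499) = 8822735062/108556497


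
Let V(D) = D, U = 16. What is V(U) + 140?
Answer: 156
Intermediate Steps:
V(U) + 140 = 16 + 140 = 156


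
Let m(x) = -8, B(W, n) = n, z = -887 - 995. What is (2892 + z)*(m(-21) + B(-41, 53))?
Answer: 45450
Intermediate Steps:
z = -1882
(2892 + z)*(m(-21) + B(-41, 53)) = (2892 - 1882)*(-8 + 53) = 1010*45 = 45450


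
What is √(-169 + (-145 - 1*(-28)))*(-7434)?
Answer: -7434*I*√286 ≈ -1.2572e+5*I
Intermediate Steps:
√(-169 + (-145 - 1*(-28)))*(-7434) = √(-169 + (-145 + 28))*(-7434) = √(-169 - 117)*(-7434) = √(-286)*(-7434) = (I*√286)*(-7434) = -7434*I*√286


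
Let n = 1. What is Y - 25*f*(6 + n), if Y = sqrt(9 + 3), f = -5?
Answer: 875 + 2*sqrt(3) ≈ 878.46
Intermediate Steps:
Y = 2*sqrt(3) (Y = sqrt(12) = 2*sqrt(3) ≈ 3.4641)
Y - 25*f*(6 + n) = 2*sqrt(3) - (-125)*(6 + 1) = 2*sqrt(3) - (-125)*7 = 2*sqrt(3) - 25*(-35) = 2*sqrt(3) + 875 = 875 + 2*sqrt(3)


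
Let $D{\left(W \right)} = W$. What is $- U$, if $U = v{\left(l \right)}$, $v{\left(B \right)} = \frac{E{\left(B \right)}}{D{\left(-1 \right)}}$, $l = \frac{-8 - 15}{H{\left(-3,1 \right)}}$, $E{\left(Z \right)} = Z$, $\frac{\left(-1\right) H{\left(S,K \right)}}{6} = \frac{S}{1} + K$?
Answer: $- \frac{23}{12} \approx -1.9167$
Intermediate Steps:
$H{\left(S,K \right)} = - 6 K - 6 S$ ($H{\left(S,K \right)} = - 6 \left(\frac{S}{1} + K\right) = - 6 \left(1 S + K\right) = - 6 \left(S + K\right) = - 6 \left(K + S\right) = - 6 K - 6 S$)
$l = - \frac{23}{12}$ ($l = \frac{-8 - 15}{\left(-6\right) 1 - -18} = - \frac{23}{-6 + 18} = - \frac{23}{12} \approx -1.9167$)
$v{\left(B \right)} = - B$ ($v{\left(B \right)} = \frac{B}{-1} = B \left(-1\right) = - B$)
$U = \frac{23}{12}$ ($U = \left(-1\right) \left(- \frac{23}{12}\right) = \frac{23}{12} \approx 1.9167$)
$- U = \left(-1\right) \frac{23}{12} = - \frac{23}{12}$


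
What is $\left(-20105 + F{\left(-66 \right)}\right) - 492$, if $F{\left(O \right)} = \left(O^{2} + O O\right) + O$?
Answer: $-11951$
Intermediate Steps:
$F{\left(O \right)} = O + 2 O^{2}$ ($F{\left(O \right)} = \left(O^{2} + O^{2}\right) + O = 2 O^{2} + O = O + 2 O^{2}$)
$\left(-20105 + F{\left(-66 \right)}\right) - 492 = \left(-20105 - 66 \left(1 + 2 \left(-66\right)\right)\right) - 492 = \left(-20105 - 66 \left(1 - 132\right)\right) - 492 = \left(-20105 - -8646\right) - 492 = \left(-20105 + 8646\right) - 492 = -11459 - 492 = -11951$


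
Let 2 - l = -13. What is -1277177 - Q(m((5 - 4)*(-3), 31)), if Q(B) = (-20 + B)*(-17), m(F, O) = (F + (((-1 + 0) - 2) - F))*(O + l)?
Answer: -1279863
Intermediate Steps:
l = 15 (l = 2 - 1*(-13) = 2 + 13 = 15)
m(F, O) = -45 - 3*O (m(F, O) = (F + (((-1 + 0) - 2) - F))*(O + 15) = (F + ((-1 - 2) - F))*(15 + O) = (F + (-3 - F))*(15 + O) = -3*(15 + O) = -45 - 3*O)
Q(B) = 340 - 17*B
-1277177 - Q(m((5 - 4)*(-3), 31)) = -1277177 - (340 - 17*(-45 - 3*31)) = -1277177 - (340 - 17*(-45 - 93)) = -1277177 - (340 - 17*(-138)) = -1277177 - (340 + 2346) = -1277177 - 1*2686 = -1277177 - 2686 = -1279863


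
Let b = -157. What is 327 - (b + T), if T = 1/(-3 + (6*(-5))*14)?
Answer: 204733/423 ≈ 484.00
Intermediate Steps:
T = -1/423 (T = 1/(-3 - 30*14) = 1/(-3 - 420) = 1/(-423) = -1/423 ≈ -0.0023641)
327 - (b + T) = 327 - (-157 - 1/423) = 327 - 1*(-66412/423) = 327 + 66412/423 = 204733/423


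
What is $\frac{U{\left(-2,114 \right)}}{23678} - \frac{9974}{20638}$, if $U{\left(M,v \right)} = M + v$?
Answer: $- \frac{58463229}{122166641} \approx -0.47855$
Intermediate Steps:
$\frac{U{\left(-2,114 \right)}}{23678} - \frac{9974}{20638} = \frac{-2 + 114}{23678} - \frac{9974}{20638} = 112 \cdot \frac{1}{23678} - \frac{4987}{10319} = \frac{56}{11839} - \frac{4987}{10319} = - \frac{58463229}{122166641}$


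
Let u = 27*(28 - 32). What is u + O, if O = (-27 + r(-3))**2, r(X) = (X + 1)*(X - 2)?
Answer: 181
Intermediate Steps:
r(X) = (1 + X)*(-2 + X)
O = 289 (O = (-27 + (-2 + (-3)**2 - 1*(-3)))**2 = (-27 + (-2 + 9 + 3))**2 = (-27 + 10)**2 = (-17)**2 = 289)
u = -108 (u = 27*(-4) = -108)
u + O = -108 + 289 = 181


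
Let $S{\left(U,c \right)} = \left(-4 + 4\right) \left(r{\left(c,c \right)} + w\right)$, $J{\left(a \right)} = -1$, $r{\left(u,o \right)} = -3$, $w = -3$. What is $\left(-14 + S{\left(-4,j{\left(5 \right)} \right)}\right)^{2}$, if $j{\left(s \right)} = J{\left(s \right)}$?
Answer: $196$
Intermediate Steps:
$j{\left(s \right)} = -1$
$S{\left(U,c \right)} = 0$ ($S{\left(U,c \right)} = \left(-4 + 4\right) \left(-3 - 3\right) = 0 \left(-6\right) = 0$)
$\left(-14 + S{\left(-4,j{\left(5 \right)} \right)}\right)^{2} = \left(-14 + 0\right)^{2} = \left(-14\right)^{2} = 196$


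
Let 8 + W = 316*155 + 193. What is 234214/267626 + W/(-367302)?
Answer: 36434719169/49149782526 ≈ 0.74130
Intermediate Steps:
W = 49165 (W = -8 + (316*155 + 193) = -8 + (48980 + 193) = -8 + 49173 = 49165)
234214/267626 + W/(-367302) = 234214/267626 + 49165/(-367302) = 234214*(1/267626) + 49165*(-1/367302) = 117107/133813 - 49165/367302 = 36434719169/49149782526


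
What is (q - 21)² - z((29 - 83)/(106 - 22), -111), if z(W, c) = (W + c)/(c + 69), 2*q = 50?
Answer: 2615/196 ≈ 13.342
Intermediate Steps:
q = 25 (q = (½)*50 = 25)
z(W, c) = (W + c)/(69 + c)
(q - 21)² - z((29 - 83)/(106 - 22), -111) = (25 - 21)² - ((29 - 83)/(106 - 22) - 111)/(69 - 111) = 4² - (-54/84 - 111)/(-42) = 16 - (-1)*(-54*1/84 - 111)/42 = 16 - (-1)*(-9/14 - 111)/42 = 16 - (-1)*(-1563)/(42*14) = 16 - 1*521/196 = 16 - 521/196 = 2615/196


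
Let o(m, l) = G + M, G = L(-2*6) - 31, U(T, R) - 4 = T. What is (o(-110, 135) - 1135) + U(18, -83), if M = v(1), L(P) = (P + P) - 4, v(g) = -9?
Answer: -1181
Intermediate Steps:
U(T, R) = 4 + T
L(P) = -4 + 2*P (L(P) = 2*P - 4 = -4 + 2*P)
M = -9
G = -59 (G = (-4 + 2*(-2*6)) - 31 = (-4 + 2*(-12)) - 31 = (-4 - 24) - 31 = -28 - 31 = -59)
o(m, l) = -68 (o(m, l) = -59 - 9 = -68)
(o(-110, 135) - 1135) + U(18, -83) = (-68 - 1135) + (4 + 18) = -1203 + 22 = -1181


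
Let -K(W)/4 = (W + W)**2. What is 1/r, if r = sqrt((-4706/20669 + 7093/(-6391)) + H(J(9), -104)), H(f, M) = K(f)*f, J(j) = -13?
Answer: sqrt(5069028228644904755)/422113373795 ≈ 0.0053338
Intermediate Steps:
K(W) = -16*W**2 (K(W) = -4*(W + W)**2 = -4*4*W**2 = -16*W**2)
H(f, M) = -16*f**3 (H(f, M) = (-16*f**2)*f = -16*f**3)
r = sqrt(5069028228644904755)/12008689 (r = sqrt((-4706/20669 + 7093/(-6391)) - 16*(-13)**3) = sqrt((-4706*1/20669 + 7093*(-1/6391)) - 16*(-2197)) = sqrt((-4706/20669 - 7093/6391) + 35152) = sqrt(-16061933/12008689 + 35152) = sqrt(422113373795/12008689) = sqrt(5069028228644904755)/12008689 ≈ 187.49)
1/r = 1/(sqrt(5069028228644904755)/12008689) = sqrt(5069028228644904755)/422113373795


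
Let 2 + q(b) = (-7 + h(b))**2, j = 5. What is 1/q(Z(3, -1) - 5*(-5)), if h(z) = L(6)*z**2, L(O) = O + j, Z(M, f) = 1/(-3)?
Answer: 81/3620789767 ≈ 2.2371e-8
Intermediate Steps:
Z(M, f) = -1/3
L(O) = 5 + O (L(O) = O + 5 = 5 + O)
h(z) = 11*z**2 (h(z) = (5 + 6)*z**2 = 11*z**2)
q(b) = -2 + (-7 + 11*b**2)**2
1/q(Z(3, -1) - 5*(-5)) = 1/(-2 + (-7 + 11*(-1/3 - 5*(-5))**2)**2) = 1/(-2 + (-7 + 11*(-1/3 + 25)**2)**2) = 1/(-2 + (-7 + 11*(74/3)**2)**2) = 1/(-2 + (-7 + 11*(5476/9))**2) = 1/(-2 + (-7 + 60236/9)**2) = 1/(-2 + (60173/9)**2) = 1/(-2 + 3620789929/81) = 1/(3620789767/81) = 81/3620789767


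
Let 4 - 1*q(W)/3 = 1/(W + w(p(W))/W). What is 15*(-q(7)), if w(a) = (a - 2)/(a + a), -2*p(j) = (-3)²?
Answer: -31086/179 ≈ -173.66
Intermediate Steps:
p(j) = -9/2 (p(j) = -½*(-3)² = -½*9 = -9/2)
w(a) = (-2 + a)/(2*a) (w(a) = (-2 + a)/((2*a)) = (-2 + a)*(1/(2*a)) = (-2 + a)/(2*a))
q(W) = 12 - 3/(W + 13/(18*W)) (q(W) = 12 - 3/(W + ((-2 - 9/2)/(2*(-9/2)))/W) = 12 - 3/(W + ((½)*(-2/9)*(-13/2))/W) = 12 - 3/(W + 13/(18*W)))
15*(-q(7)) = 15*(-6*(26 - 9*7 + 36*7²)/(13 + 18*7²)) = 15*(-6*(26 - 63 + 36*49)/(13 + 18*49)) = 15*(-6*(26 - 63 + 1764)/(13 + 882)) = 15*(-6*1727/895) = 15*(-1*10362/895) = 15*(-10362/895) = -31086/179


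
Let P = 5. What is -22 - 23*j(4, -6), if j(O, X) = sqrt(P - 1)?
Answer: -68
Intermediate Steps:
j(O, X) = 2 (j(O, X) = sqrt(5 - 1) = sqrt(4) = 2)
-22 - 23*j(4, -6) = -22 - 23*2 = -22 - 46 = -68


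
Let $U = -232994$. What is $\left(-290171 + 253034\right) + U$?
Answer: $-270131$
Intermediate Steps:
$\left(-290171 + 253034\right) + U = \left(-290171 + 253034\right) - 232994 = -37137 - 232994 = -270131$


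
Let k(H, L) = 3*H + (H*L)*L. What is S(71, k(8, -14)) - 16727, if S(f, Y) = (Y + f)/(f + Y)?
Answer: -16726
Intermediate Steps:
k(H, L) = 3*H + H*L**2
S(f, Y) = 1 (S(f, Y) = (Y + f)/(Y + f) = 1)
S(71, k(8, -14)) - 16727 = 1 - 16727 = -16726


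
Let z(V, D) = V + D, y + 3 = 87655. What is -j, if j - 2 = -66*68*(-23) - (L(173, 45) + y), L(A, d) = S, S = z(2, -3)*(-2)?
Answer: -15572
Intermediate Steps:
y = 87652 (y = -3 + 87655 = 87652)
z(V, D) = D + V
S = 2 (S = (-3 + 2)*(-2) = -1*(-2) = 2)
L(A, d) = 2
j = 15572 (j = 2 + (-66*68*(-23) - (2 + 87652)) = 2 + (-4488*(-23) - 1*87654) = 2 + (103224 - 87654) = 2 + 15570 = 15572)
-j = -1*15572 = -15572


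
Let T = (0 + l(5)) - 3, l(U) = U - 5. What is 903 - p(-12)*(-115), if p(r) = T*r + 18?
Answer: 7113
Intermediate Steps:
l(U) = -5 + U
T = -3 (T = (0 + (-5 + 5)) - 3 = (0 + 0) - 3 = 0 - 3 = -3)
p(r) = 18 - 3*r (p(r) = -3*r + 18 = 18 - 3*r)
903 - p(-12)*(-115) = 903 - (18 - 3*(-12))*(-115) = 903 - (18 + 36)*(-115) = 903 - 54*(-115) = 903 - 1*(-6210) = 903 + 6210 = 7113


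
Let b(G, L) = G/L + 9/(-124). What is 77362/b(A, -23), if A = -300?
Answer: 220636424/36993 ≈ 5964.3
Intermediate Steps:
b(G, L) = -9/124 + G/L (b(G, L) = G/L + 9*(-1/124) = G/L - 9/124 = -9/124 + G/L)
77362/b(A, -23) = 77362/(-9/124 - 300/(-23)) = 77362/(-9/124 - 300*(-1/23)) = 77362/(-9/124 + 300/23) = 77362/(36993/2852) = 77362*(2852/36993) = 220636424/36993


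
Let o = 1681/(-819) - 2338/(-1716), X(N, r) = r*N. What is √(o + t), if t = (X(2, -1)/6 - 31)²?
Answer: √35389832478/6006 ≈ 31.322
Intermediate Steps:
X(N, r) = N*r
t = 8836/9 (t = ((2*(-1))/6 - 31)² = (-2*⅙ - 31)² = (-⅓ - 31)² = (-94/3)² = 8836/9 ≈ 981.78)
o = -12433/18018 (o = 1681*(-1/819) - 2338*(-1/1716) = -1681/819 + 1169/858 = -12433/18018 ≈ -0.69003)
√(o + t) = √(-12433/18018 + 8836/9) = √(5892413/6006) = √35389832478/6006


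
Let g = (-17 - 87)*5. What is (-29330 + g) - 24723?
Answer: -54573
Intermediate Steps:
g = -520 (g = -104*5 = -520)
(-29330 + g) - 24723 = (-29330 - 520) - 24723 = -29850 - 24723 = -54573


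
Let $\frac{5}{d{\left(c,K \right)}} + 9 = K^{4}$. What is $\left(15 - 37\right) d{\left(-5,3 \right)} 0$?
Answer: $0$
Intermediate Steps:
$d{\left(c,K \right)} = \frac{5}{-9 + K^{4}}$
$\left(15 - 37\right) d{\left(-5,3 \right)} 0 = \left(15 - 37\right) \frac{5}{-9 + 3^{4}} \cdot 0 = - 22 \frac{5}{-9 + 81} \cdot 0 = - 22 \cdot \frac{5}{72} \cdot 0 = \left(-22\right) 0 = 0$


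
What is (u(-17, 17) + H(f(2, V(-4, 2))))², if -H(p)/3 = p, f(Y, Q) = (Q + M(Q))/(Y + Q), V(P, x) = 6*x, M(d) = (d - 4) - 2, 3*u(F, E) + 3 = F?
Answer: 48841/441 ≈ 110.75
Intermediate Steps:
u(F, E) = -1 + F/3
M(d) = -6 + d (M(d) = (-4 + d) - 2 = -6 + d)
f(Y, Q) = (-6 + 2*Q)/(Q + Y) (f(Y, Q) = (Q + (-6 + Q))/(Y + Q) = (-6 + 2*Q)/(Q + Y))
H(p) = -3*p
(u(-17, 17) + H(f(2, V(-4, 2))))² = ((-1 + (⅓)*(-17)) - 6*(-3 + 6*2)/(6*2 + 2))² = ((-1 - 17/3) - 6*(-3 + 12)/(12 + 2))² = (-20/3 - 6*9/14)² = (-20/3 - 3*9/7)² = (-20/3 - 27/7)² = (-221/21)² = 48841/441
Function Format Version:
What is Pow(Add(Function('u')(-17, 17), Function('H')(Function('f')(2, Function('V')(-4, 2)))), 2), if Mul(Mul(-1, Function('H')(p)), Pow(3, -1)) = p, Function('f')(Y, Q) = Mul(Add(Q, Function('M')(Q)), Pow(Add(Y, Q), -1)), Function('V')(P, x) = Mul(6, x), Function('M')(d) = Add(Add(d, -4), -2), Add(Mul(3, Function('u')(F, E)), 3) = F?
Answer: Rational(48841, 441) ≈ 110.75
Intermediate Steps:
Function('u')(F, E) = Add(-1, Mul(Rational(1, 3), F))
Function('M')(d) = Add(-6, d) (Function('M')(d) = Add(Add(-4, d), -2) = Add(-6, d))
Function('f')(Y, Q) = Mul(Pow(Add(Q, Y), -1), Add(-6, Mul(2, Q))) (Function('f')(Y, Q) = Mul(Add(Q, Add(-6, Q)), Pow(Add(Y, Q), -1)) = Mul(Add(-6, Mul(2, Q)), Pow(Add(Q, Y), -1)) = Mul(Pow(Add(Q, Y), -1), Add(-6, Mul(2, Q))))
Function('H')(p) = Mul(-3, p)
Pow(Add(Function('u')(-17, 17), Function('H')(Function('f')(2, Function('V')(-4, 2)))), 2) = Pow(Add(Add(-1, Mul(Rational(1, 3), -17)), Mul(-3, Mul(2, Pow(Add(Mul(6, 2), 2), -1), Add(-3, Mul(6, 2))))), 2) = Pow(Add(Add(-1, Rational(-17, 3)), Mul(-3, Mul(2, Pow(Add(12, 2), -1), Add(-3, 12)))), 2) = Pow(Add(Rational(-20, 3), Mul(-3, Mul(2, Pow(14, -1), 9))), 2) = Pow(Add(Rational(-20, 3), Mul(-3, Mul(2, Rational(1, 14), 9))), 2) = Pow(Add(Rational(-20, 3), Mul(-3, Rational(9, 7))), 2) = Pow(Add(Rational(-20, 3), Rational(-27, 7)), 2) = Pow(Rational(-221, 21), 2) = Rational(48841, 441)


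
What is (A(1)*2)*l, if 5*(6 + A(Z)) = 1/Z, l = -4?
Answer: 232/5 ≈ 46.400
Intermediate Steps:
A(Z) = -6 + 1/(5*Z) (A(Z) = -6 + (1/Z)/5 = -6 + 1/(5*Z))
(A(1)*2)*l = ((-6 + (1/5)/1)*2)*(-4) = ((-6 + (1/5)*1)*2)*(-4) = ((-6 + 1/5)*2)*(-4) = -29/5*2*(-4) = -58/5*(-4) = 232/5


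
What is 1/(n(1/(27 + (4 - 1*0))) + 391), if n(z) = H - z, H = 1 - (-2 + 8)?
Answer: 31/11965 ≈ 0.0025909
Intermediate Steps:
H = -5 (H = 1 - 1*6 = 1 - 6 = -5)
n(z) = -5 - z
1/(n(1/(27 + (4 - 1*0))) + 391) = 1/((-5 - 1/(27 + (4 - 1*0))) + 391) = 1/((-5 - 1/(27 + (4 + 0))) + 391) = 1/((-5 - 1/(27 + 4)) + 391) = 1/((-5 - 1/31) + 391) = 1/(-156/31 + 391) = 1/(11965/31) = 31/11965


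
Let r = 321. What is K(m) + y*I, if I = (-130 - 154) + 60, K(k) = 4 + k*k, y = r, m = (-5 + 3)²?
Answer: -71884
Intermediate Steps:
m = 4 (m = (-2)² = 4)
y = 321
K(k) = 4 + k²
I = -224 (I = -284 + 60 = -224)
K(m) + y*I = (4 + 4²) + 321*(-224) = (4 + 16) - 71904 = 20 - 71904 = -71884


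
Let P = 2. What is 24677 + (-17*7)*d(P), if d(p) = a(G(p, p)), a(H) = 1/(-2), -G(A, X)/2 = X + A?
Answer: 49473/2 ≈ 24737.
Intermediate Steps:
G(A, X) = -2*A - 2*X (G(A, X) = -2*(X + A) = -2*(A + X) = -2*A - 2*X)
a(H) = -1/2
d(p) = -1/2
24677 + (-17*7)*d(P) = 24677 - 17*7*(-1/2) = 24677 - 119*(-1/2) = 24677 + 119/2 = 49473/2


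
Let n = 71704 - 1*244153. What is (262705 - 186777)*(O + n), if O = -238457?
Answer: -31199270768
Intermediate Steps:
n = -172449 (n = 71704 - 244153 = -172449)
(262705 - 186777)*(O + n) = (262705 - 186777)*(-238457 - 172449) = 75928*(-410906) = -31199270768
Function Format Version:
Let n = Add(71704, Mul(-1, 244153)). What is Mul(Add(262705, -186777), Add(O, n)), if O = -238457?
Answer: -31199270768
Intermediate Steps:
n = -172449 (n = Add(71704, -244153) = -172449)
Mul(Add(262705, -186777), Add(O, n)) = Mul(Add(262705, -186777), Add(-238457, -172449)) = Mul(75928, -410906) = -31199270768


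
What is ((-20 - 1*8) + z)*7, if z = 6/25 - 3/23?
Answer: -112259/575 ≈ -195.23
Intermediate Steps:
z = 63/575 (z = 6*(1/25) - 3*1/23 = 6/25 - 3/23 = 63/575 ≈ 0.10957)
((-20 - 1*8) + z)*7 = ((-20 - 1*8) + 63/575)*7 = ((-20 - 8) + 63/575)*7 = (-28 + 63/575)*7 = -16037/575*7 = -112259/575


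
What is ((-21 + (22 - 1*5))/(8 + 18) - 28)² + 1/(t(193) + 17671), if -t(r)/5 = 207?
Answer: 2228492185/2811484 ≈ 792.64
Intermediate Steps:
t(r) = -1035 (t(r) = -5*207 = -1035)
((-21 + (22 - 1*5))/(8 + 18) - 28)² + 1/(t(193) + 17671) = ((-21 + (22 - 1*5))/(8 + 18) - 28)² + 1/(-1035 + 17671) = ((-21 + (22 - 5))/26 - 28)² + 1/16636 = ((-21 + 17)*(1/26) - 28)² + 1/16636 = (-4*1/26 - 28)² + 1/16636 = (-2/13 - 28)² + 1/16636 = (-366/13)² + 1/16636 = 133956/169 + 1/16636 = 2228492185/2811484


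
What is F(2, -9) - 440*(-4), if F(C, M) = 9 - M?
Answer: 1778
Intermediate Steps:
F(2, -9) - 440*(-4) = (9 - 1*(-9)) - 440*(-4) = (9 + 9) + 1760 = 18 + 1760 = 1778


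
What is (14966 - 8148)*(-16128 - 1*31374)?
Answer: -323868636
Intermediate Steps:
(14966 - 8148)*(-16128 - 1*31374) = 6818*(-16128 - 31374) = 6818*(-47502) = -323868636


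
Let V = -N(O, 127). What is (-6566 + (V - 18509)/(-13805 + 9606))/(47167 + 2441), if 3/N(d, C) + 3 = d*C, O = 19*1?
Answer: -66400621247/502012620720 ≈ -0.13227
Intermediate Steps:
O = 19
N(d, C) = 3/(-3 + C*d) (N(d, C) = 3/(-3 + d*C) = 3/(-3 + C*d))
V = -3/2410 (V = -3/(-3 + 127*19) = -3/(-3 + 2413) = -3/2410 ≈ -0.0012448)
(-6566 + (V - 18509)/(-13805 + 9606))/(47167 + 2441) = (-6566 + (-3/2410 - 18509)/(-13805 + 9606))/(47167 + 2441) = (-6566 - 44606693/2410/(-4199))/49608 = (-6566 - 44606693/2410*(-1/4199))*(1/49608) = (-6566 + 44606693/10119590)*(1/49608) = -66400621247/10119590*1/49608 = -66400621247/502012620720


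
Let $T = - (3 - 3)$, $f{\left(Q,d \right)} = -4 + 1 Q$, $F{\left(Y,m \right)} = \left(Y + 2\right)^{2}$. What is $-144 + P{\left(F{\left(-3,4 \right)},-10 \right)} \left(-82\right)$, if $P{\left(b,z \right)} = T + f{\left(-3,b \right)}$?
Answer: $430$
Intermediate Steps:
$F{\left(Y,m \right)} = \left(2 + Y\right)^{2}$
$f{\left(Q,d \right)} = -4 + Q$
$T = 0$ ($T = \left(-1\right) 0 = 0$)
$P{\left(b,z \right)} = -7$ ($P{\left(b,z \right)} = 0 - 7 = -7$)
$-144 + P{\left(F{\left(-3,4 \right)},-10 \right)} \left(-82\right) = -144 - -574 = -144 + 574 = 430$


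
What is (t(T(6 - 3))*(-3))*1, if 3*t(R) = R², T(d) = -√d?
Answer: -3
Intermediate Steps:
t(R) = R²/3
(t(T(6 - 3))*(-3))*1 = (((-√(6 - 3))²/3)*(-3))*1 = (((-√3)²/3)*(-3))*1 = (((⅓)*3)*(-3))*1 = (1*(-3))*1 = -3*1 = -3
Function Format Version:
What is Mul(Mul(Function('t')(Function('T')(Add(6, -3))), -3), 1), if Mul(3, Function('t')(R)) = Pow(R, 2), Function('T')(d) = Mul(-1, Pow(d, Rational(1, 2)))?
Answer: -3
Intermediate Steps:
Function('t')(R) = Mul(Rational(1, 3), Pow(R, 2))
Mul(Mul(Function('t')(Function('T')(Add(6, -3))), -3), 1) = Mul(Mul(Mul(Rational(1, 3), Pow(Mul(-1, Pow(Add(6, -3), Rational(1, 2))), 2)), -3), 1) = Mul(Mul(Mul(Rational(1, 3), Pow(Mul(-1, Pow(3, Rational(1, 2))), 2)), -3), 1) = Mul(Mul(Mul(Rational(1, 3), 3), -3), 1) = Mul(Mul(1, -3), 1) = Mul(-3, 1) = -3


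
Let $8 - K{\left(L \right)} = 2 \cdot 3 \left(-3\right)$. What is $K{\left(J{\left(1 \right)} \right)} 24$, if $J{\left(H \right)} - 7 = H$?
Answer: $624$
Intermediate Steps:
$J{\left(H \right)} = 7 + H$
$K{\left(L \right)} = 26$ ($K{\left(L \right)} = 8 - 2 \cdot 3 \left(-3\right) = 8 - 6 \left(-3\right) = 8 - -18 = 8 + 18 = 26$)
$K{\left(J{\left(1 \right)} \right)} 24 = 26 \cdot 24 = 624$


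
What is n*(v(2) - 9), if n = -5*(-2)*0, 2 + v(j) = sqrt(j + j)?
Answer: 0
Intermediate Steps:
v(j) = -2 + sqrt(2)*sqrt(j) (v(j) = -2 + sqrt(j + j) = -2 + sqrt(2*j) = -2 + sqrt(2)*sqrt(j))
n = 0 (n = 10*0 = 0)
n*(v(2) - 9) = 0*((-2 + sqrt(2)*sqrt(2)) - 9) = 0*((-2 + 2) - 9) = 0*(0 - 9) = 0*(-9) = 0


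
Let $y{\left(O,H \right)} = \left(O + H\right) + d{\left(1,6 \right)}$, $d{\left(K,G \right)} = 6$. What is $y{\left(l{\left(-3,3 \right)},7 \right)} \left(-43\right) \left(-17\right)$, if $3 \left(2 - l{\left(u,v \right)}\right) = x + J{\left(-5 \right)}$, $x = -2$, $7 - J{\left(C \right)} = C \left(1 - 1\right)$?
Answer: $\frac{29240}{3} \approx 9746.7$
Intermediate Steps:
$J{\left(C \right)} = 7$ ($J{\left(C \right)} = 7 - C \left(1 - 1\right) = 7 - C 0 = 7 - 0 = 7 + 0 = 7$)
$l{\left(u,v \right)} = \frac{1}{3}$ ($l{\left(u,v \right)} = 2 - \frac{-2 + 7}{3} = 2 - \frac{5}{3} = \frac{1}{3}$)
$y{\left(O,H \right)} = 6 + H + O$ ($y{\left(O,H \right)} = \left(O + H\right) + 6 = \left(H + O\right) + 6 = 6 + H + O$)
$y{\left(l{\left(-3,3 \right)},7 \right)} \left(-43\right) \left(-17\right) = \left(6 + 7 + \frac{1}{3}\right) \left(-43\right) \left(-17\right) = \frac{40}{3} \left(-43\right) \left(-17\right) = \left(- \frac{1720}{3}\right) \left(-17\right) = \frac{29240}{3}$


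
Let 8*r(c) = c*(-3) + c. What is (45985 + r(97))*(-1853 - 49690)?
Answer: -9475819749/4 ≈ -2.3690e+9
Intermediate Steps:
r(c) = -c/4 (r(c) = (c*(-3) + c)/8 = (-3*c + c)/8 = (-2*c)/8 = -c/4)
(45985 + r(97))*(-1853 - 49690) = (45985 - ¼*97)*(-1853 - 49690) = (45985 - 97/4)*(-51543) = (183843/4)*(-51543) = -9475819749/4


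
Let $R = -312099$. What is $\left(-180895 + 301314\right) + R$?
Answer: $-191680$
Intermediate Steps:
$\left(-180895 + 301314\right) + R = \left(-180895 + 301314\right) - 312099 = 120419 - 312099 = -191680$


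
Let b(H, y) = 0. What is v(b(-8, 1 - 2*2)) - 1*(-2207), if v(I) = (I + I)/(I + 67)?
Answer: 2207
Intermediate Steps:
v(I) = 2*I/(67 + I) (v(I) = (2*I)/(67 + I) = 2*I/(67 + I))
v(b(-8, 1 - 2*2)) - 1*(-2207) = 2*0/(67 + 0) - 1*(-2207) = 2*0/67 + 2207 = 2*0*(1/67) + 2207 = 0 + 2207 = 2207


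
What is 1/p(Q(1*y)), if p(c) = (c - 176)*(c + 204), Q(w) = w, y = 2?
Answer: -1/35844 ≈ -2.7899e-5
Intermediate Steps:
p(c) = (-176 + c)*(204 + c)
1/p(Q(1*y)) = 1/(-35904 + (1*2)**2 + 28*(1*2)) = 1/(-35904 + 2**2 + 28*2) = 1/(-35904 + 4 + 56) = 1/(-35844) = -1/35844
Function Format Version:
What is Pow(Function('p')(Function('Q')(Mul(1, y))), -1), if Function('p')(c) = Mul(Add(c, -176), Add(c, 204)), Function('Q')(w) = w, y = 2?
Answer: Rational(-1, 35844) ≈ -2.7899e-5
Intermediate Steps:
Function('p')(c) = Mul(Add(-176, c), Add(204, c))
Pow(Function('p')(Function('Q')(Mul(1, y))), -1) = Pow(Add(-35904, Pow(Mul(1, 2), 2), Mul(28, Mul(1, 2))), -1) = Pow(Add(-35904, Pow(2, 2), Mul(28, 2)), -1) = Pow(Add(-35904, 4, 56), -1) = Pow(-35844, -1) = Rational(-1, 35844)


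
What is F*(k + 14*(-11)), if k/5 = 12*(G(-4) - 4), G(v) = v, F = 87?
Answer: -55158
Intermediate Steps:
k = -480 (k = 5*(12*(-4 - 4)) = 5*(12*(-8)) = 5*(-96) = -480)
F*(k + 14*(-11)) = 87*(-480 + 14*(-11)) = 87*(-480 - 154) = 87*(-634) = -55158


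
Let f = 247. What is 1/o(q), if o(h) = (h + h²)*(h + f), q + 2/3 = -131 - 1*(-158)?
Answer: 27/5311960 ≈ 5.0829e-6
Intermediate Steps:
q = 79/3 (q = -⅔ + (-131 - 1*(-158)) = -⅔ + (-131 + 158) = -⅔ + 27 = 79/3 ≈ 26.333)
o(h) = (247 + h)*(h + h²) (o(h) = (h + h²)*(h + 247) = (h + h²)*(247 + h) = (247 + h)*(h + h²))
1/o(q) = 1/(79*(247 + (79/3)² + 248*(79/3))/3) = 1/(79*(247 + 6241/9 + 19592/3)/3) = 1/((79/3)*(67240/9)) = 1/(5311960/27) = 27/5311960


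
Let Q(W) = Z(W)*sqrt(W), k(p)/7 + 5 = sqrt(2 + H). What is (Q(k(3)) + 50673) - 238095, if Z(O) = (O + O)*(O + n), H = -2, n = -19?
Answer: -187422 + 3780*I*sqrt(35) ≈ -1.8742e+5 + 22363.0*I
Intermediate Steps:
k(p) = -35 (k(p) = -35 + 7*sqrt(2 - 2) = -35 + 7*sqrt(0) = -35 + 7*0 = -35 + 0 = -35)
Z(O) = 2*O*(-19 + O) (Z(O) = (O + O)*(O - 19) = (2*O)*(-19 + O) = 2*O*(-19 + O))
Q(W) = 2*W**(3/2)*(-19 + W) (Q(W) = (2*W*(-19 + W))*sqrt(W) = 2*W**(3/2)*(-19 + W))
(Q(k(3)) + 50673) - 238095 = (2*(-35)**(3/2)*(-19 - 35) + 50673) - 238095 = (2*(-35*I*sqrt(35))*(-54) + 50673) - 238095 = (3780*I*sqrt(35) + 50673) - 238095 = (50673 + 3780*I*sqrt(35)) - 238095 = -187422 + 3780*I*sqrt(35)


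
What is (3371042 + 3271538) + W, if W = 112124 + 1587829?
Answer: 8342533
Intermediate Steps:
W = 1699953
(3371042 + 3271538) + W = (3371042 + 3271538) + 1699953 = 6642580 + 1699953 = 8342533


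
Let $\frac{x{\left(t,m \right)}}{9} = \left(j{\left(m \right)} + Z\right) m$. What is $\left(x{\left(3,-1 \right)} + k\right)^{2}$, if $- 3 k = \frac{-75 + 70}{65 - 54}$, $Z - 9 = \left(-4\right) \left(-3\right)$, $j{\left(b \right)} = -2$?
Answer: $\frac{31787044}{1089} \approx 29189.0$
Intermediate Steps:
$Z = 21$ ($Z = 9 - -12 = 9 + 12 = 21$)
$k = \frac{5}{33}$ ($k = - \frac{\left(-75 + 70\right) \frac{1}{65 - 54}}{3} = - \frac{\left(-5\right) \frac{1}{11}}{3} = \left(- \frac{1}{3}\right) \left(- \frac{5}{11}\right) = \frac{5}{33} \approx 0.15152$)
$x{\left(t,m \right)} = 171 m$ ($x{\left(t,m \right)} = 9 \left(-2 + 21\right) m = 9 \cdot 19 m = 171 m$)
$\left(x{\left(3,-1 \right)} + k\right)^{2} = \left(171 \left(-1\right) + \frac{5}{33}\right)^{2} = \left(-171 + \frac{5}{33}\right)^{2} = \left(- \frac{5638}{33}\right)^{2} = \frac{31787044}{1089}$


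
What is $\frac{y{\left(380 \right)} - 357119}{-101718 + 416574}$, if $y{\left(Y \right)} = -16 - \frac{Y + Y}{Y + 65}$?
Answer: $- \frac{31785167}{28022184} \approx -1.1343$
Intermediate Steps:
$y{\left(Y \right)} = -16 - \frac{2 Y}{65 + Y}$
$\frac{y{\left(380 \right)} - 357119}{-101718 + 416574} = \frac{\frac{2 \left(-520 - 3420\right)}{65 + 380} - 357119}{-101718 + 416574} = \frac{\frac{2 \left(-520 - 3420\right)}{445} - 357119}{314856} = \left(2 \cdot \frac{1}{445} \left(-3940\right) - 357119\right) \frac{1}{314856} = \left(- \frac{1576}{89} - 357119\right) \frac{1}{314856} = \left(- \frac{31785167}{89}\right) \frac{1}{314856} = - \frac{31785167}{28022184}$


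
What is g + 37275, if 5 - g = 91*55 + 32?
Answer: 32243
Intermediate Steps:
g = -5032 (g = 5 - (91*55 + 32) = 5 - (5005 + 32) = 5 - 1*5037 = 5 - 5037 = -5032)
g + 37275 = -5032 + 37275 = 32243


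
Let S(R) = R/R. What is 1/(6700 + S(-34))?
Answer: 1/6701 ≈ 0.00014923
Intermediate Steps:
S(R) = 1
1/(6700 + S(-34)) = 1/(6700 + 1) = 1/6701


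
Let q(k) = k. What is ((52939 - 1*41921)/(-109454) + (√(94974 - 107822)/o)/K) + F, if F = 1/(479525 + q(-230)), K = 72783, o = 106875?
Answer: -2640381428/26230377465 + 4*I*√803/7778683125 ≈ -0.10066 + 1.4572e-8*I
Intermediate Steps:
F = 1/479295 (F = 1/(479525 - 230) = 1/479295 ≈ 2.0864e-6)
((52939 - 1*41921)/(-109454) + (√(94974 - 107822)/o)/K) + F = ((52939 - 1*41921)/(-109454) + (√(94974 - 107822)/106875)/72783) + 1/479295 = ((52939 - 41921)*(-1/109454) + (√(-12848)*(1/106875))*(1/72783)) + 1/479295 = (11018*(-1/109454) + ((4*I*√803)*(1/106875))*(1/72783)) + 1/479295 = (-5509/54727 + (4*I*√803/106875)*(1/72783)) + 1/479295 = (-5509/54727 + 4*I*√803/7778683125) + 1/479295 = -2640381428/26230377465 + 4*I*√803/7778683125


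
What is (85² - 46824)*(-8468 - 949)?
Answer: 372903783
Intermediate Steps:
(85² - 46824)*(-8468 - 949) = (7225 - 46824)*(-9417) = -39599*(-9417) = 372903783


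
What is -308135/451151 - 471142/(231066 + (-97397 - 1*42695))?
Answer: -120294228966/20521505537 ≈ -5.8619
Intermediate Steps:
-308135/451151 - 471142/(231066 + (-97397 - 1*42695)) = -308135*1/451151 - 471142/(231066 + (-97397 - 42695)) = -308135/451151 - 471142/(231066 - 140092) = -308135/451151 - 471142/90974 = -308135/451151 - 471142*1/90974 = -308135/451151 - 235571/45487 = -120294228966/20521505537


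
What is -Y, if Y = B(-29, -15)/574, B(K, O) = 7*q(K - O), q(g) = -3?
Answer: 3/82 ≈ 0.036585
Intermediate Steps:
B(K, O) = -21 (B(K, O) = 7*(-3) = -21)
Y = -3/82 (Y = -21/574 = -21*1/574 = -3/82 ≈ -0.036585)
-Y = -1*(-3/82) = 3/82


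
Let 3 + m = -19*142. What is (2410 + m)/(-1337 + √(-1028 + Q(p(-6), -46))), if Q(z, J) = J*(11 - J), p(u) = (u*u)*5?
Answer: 129689/597073 + 485*I*√146/597073 ≈ 0.21721 + 0.009815*I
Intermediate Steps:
p(u) = 5*u² (p(u) = u²*5 = 5*u²)
m = -2701 (m = -3 - 19*142 = -3 - 2698 = -2701)
(2410 + m)/(-1337 + √(-1028 + Q(p(-6), -46))) = (2410 - 2701)/(-1337 + √(-1028 - 46*(11 - 1*(-46)))) = -291/(-1337 + √(-1028 - 46*(11 + 46))) = -291/(-1337 + √(-1028 - 46*57)) = -291/(-1337 + √(-1028 - 2622)) = -291/(-1337 + √(-3650)) = -291/(-1337 + 5*I*√146)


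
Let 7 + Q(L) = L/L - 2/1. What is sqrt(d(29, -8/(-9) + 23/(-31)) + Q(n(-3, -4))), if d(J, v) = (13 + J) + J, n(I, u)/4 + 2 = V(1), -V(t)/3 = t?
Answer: 3*sqrt(7) ≈ 7.9373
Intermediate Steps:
V(t) = -3*t
n(I, u) = -20 (n(I, u) = -8 + 4*(-3*1) = -8 + 4*(-3) = -8 - 12 = -20)
Q(L) = -8 (Q(L) = -7 + (L/L - 2/1) = -7 + (1 - 2*1) = -7 + (1 - 2) = -7 - 1 = -8)
d(J, v) = 13 + 2*J
sqrt(d(29, -8/(-9) + 23/(-31)) + Q(n(-3, -4))) = sqrt((13 + 2*29) - 8) = sqrt((13 + 58) - 8) = sqrt(71 - 8) = sqrt(63) = 3*sqrt(7)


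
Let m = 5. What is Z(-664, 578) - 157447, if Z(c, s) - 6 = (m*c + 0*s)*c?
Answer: 2047039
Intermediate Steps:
Z(c, s) = 6 + 5*c² (Z(c, s) = 6 + (5*c + 0*s)*c = 6 + (5*c + 0)*c = 6 + (5*c)*c = 6 + 5*c²)
Z(-664, 578) - 157447 = (6 + 5*(-664)²) - 157447 = (6 + 5*440896) - 157447 = (6 + 2204480) - 157447 = 2204486 - 157447 = 2047039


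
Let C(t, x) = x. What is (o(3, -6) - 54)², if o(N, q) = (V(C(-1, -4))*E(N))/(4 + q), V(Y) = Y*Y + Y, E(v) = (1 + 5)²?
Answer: 72900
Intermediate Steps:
E(v) = 36 (E(v) = 6² = 36)
V(Y) = Y + Y² (V(Y) = Y² + Y = Y + Y²)
o(N, q) = 432/(4 + q) (o(N, q) = (-4*(1 - 4)*36)/(4 + q) = (-4*(-3)*36)/(4 + q) = (12*36)/(4 + q) = 432/(4 + q))
(o(3, -6) - 54)² = (432/(4 - 6) - 54)² = (432/(-2) - 54)² = (432*(-½) - 54)² = (-216 - 54)² = (-270)² = 72900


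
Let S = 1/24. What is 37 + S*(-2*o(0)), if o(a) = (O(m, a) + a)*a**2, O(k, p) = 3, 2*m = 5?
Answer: 37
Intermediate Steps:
m = 5/2 (m = (1/2)*5 = 5/2 ≈ 2.5000)
o(a) = a**2*(3 + a) (o(a) = (3 + a)*a**2 = a**2*(3 + a))
S = 1/24 ≈ 0.041667
37 + S*(-2*o(0)) = 37 + (-2*0**2*(3 + 0))/24 = 37 + (-0*3)/24 = 37 + (-2*0)/24 = 37 + (1/24)*0 = 37 + 0 = 37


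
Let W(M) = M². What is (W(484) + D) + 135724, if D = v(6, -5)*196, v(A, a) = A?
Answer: 371156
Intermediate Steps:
D = 1176 (D = 6*196 = 1176)
(W(484) + D) + 135724 = (484² + 1176) + 135724 = (234256 + 1176) + 135724 = 235432 + 135724 = 371156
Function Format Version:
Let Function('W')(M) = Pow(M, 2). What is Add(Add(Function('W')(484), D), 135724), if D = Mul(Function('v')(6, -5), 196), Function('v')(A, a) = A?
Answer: 371156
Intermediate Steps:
D = 1176 (D = Mul(6, 196) = 1176)
Add(Add(Function('W')(484), D), 135724) = Add(Add(Pow(484, 2), 1176), 135724) = Add(Add(234256, 1176), 135724) = Add(235432, 135724) = 371156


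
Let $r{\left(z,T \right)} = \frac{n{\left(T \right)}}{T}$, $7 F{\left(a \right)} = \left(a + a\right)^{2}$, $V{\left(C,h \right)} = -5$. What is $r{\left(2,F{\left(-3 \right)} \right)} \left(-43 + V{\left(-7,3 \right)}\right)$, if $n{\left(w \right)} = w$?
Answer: $-48$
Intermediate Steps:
$F{\left(a \right)} = \frac{4 a^{2}}{7}$ ($F{\left(a \right)} = \frac{\left(a + a\right)^{2}}{7} = \frac{\left(2 a\right)^{2}}{7} = \frac{4 a^{2}}{7}$)
$r{\left(z,T \right)} = 1$ ($r{\left(z,T \right)} = \frac{T}{T} = 1$)
$r{\left(2,F{\left(-3 \right)} \right)} \left(-43 + V{\left(-7,3 \right)}\right) = 1 \left(-43 - 5\right) = 1 \left(-48\right) = -48$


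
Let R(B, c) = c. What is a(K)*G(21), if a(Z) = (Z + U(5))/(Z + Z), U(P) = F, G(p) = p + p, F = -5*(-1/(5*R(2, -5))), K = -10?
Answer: 1071/50 ≈ 21.420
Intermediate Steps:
F = -1/5 (F = -5/((-5*(-5))) = -5/25 = -5*1/25 = -1/5 ≈ -0.20000)
G(p) = 2*p
U(P) = -1/5
a(Z) = (-1/5 + Z)/(2*Z) (a(Z) = (Z - 1/5)/(Z + Z) = (-1/5 + Z)/((2*Z)) = (-1/5 + Z)*(1/(2*Z)) = (-1/5 + Z)/(2*Z))
a(K)*G(21) = ((1/10)*(-1 + 5*(-10))/(-10))*(2*21) = ((1/10)*(-1/10)*(-1 - 50))*42 = ((1/10)*(-1/10)*(-51))*42 = (51/100)*42 = 1071/50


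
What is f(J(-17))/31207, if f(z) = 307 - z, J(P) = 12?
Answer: 295/31207 ≈ 0.0094530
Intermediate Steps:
f(J(-17))/31207 = (307 - 1*12)/31207 = (307 - 12)*(1/31207) = 295*(1/31207) = 295/31207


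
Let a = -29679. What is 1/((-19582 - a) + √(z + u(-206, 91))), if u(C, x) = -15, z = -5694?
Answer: 10097/101955118 - I*√5709/101955118 ≈ 9.9034e-5 - 7.4109e-7*I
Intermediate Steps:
1/((-19582 - a) + √(z + u(-206, 91))) = 1/((-19582 - 1*(-29679)) + √(-5694 - 15)) = 1/((-19582 + 29679) + √(-5709)) = 1/(10097 + I*√5709)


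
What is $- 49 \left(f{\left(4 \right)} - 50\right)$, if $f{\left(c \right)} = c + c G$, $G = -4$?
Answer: $3038$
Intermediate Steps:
$f{\left(c \right)} = - 3 c$ ($f{\left(c \right)} = c + c \left(-4\right) = c - 4 c = - 3 c$)
$- 49 \left(f{\left(4 \right)} - 50\right) = - 49 \left(\left(-3\right) 4 - 50\right) = - 49 \left(-12 - 50\right) = \left(-49\right) \left(-62\right) = 3038$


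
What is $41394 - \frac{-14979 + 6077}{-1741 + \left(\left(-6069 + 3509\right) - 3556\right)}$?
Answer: $\frac{325223756}{7857} \approx 41393.0$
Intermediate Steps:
$41394 - \frac{-14979 + 6077}{-1741 + \left(\left(-6069 + 3509\right) - 3556\right)} = 41394 - - \frac{8902}{-1741 - 6116} = 41394 - - \frac{8902}{-7857} = 41394 - \left(-8902\right) \left(- \frac{1}{7857}\right) = 41394 - \frac{8902}{7857} = \frac{325223756}{7857}$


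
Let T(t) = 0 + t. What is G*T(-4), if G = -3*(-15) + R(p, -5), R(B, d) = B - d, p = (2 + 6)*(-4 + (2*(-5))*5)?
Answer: 1528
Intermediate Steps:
p = -432 (p = 8*(-4 - 10*5) = 8*(-4 - 50) = 8*(-54) = -432)
T(t) = t
G = -382 (G = -3*(-15) + (-432 - 1*(-5)) = 45 + (-432 + 5) = 45 - 427 = -382)
G*T(-4) = -382*(-4) = 1528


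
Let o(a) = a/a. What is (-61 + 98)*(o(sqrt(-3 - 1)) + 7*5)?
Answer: 1332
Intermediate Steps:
o(a) = 1
(-61 + 98)*(o(sqrt(-3 - 1)) + 7*5) = (-61 + 98)*(1 + 7*5) = 37*(1 + 35) = 37*36 = 1332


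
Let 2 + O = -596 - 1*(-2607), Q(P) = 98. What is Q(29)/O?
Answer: 2/41 ≈ 0.048781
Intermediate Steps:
O = 2009 (O = -2 + (-596 - 1*(-2607)) = -2 + (-596 + 2607) = -2 + 2011 = 2009)
Q(29)/O = 98/2009 = 98*(1/2009) = 2/41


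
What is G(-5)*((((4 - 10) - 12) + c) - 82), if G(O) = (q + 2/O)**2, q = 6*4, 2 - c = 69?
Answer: -2325308/25 ≈ -93012.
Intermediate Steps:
c = -67 (c = 2 - 1*69 = 2 - 69 = -67)
q = 24
G(O) = (24 + 2/O)**2
G(-5)*((((4 - 10) - 12) + c) - 82) = (4*(1 + 12*(-5))**2/(-5)**2)*((((4 - 10) - 12) - 67) - 82) = (4*(1/25)*(1 - 60)**2)*(((-6 - 12) - 67) - 82) = (4*(1/25)*(-59)**2)*((-18 - 67) - 82) = (4*(1/25)*3481)*(-85 - 82) = (13924/25)*(-167) = -2325308/25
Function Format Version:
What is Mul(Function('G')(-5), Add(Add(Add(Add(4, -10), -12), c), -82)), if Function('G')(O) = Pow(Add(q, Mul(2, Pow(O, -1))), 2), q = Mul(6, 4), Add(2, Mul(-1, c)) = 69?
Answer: Rational(-2325308, 25) ≈ -93012.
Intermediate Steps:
c = -67 (c = Add(2, Mul(-1, 69)) = Add(2, -69) = -67)
q = 24
Function('G')(O) = Pow(Add(24, Mul(2, Pow(O, -1))), 2)
Mul(Function('G')(-5), Add(Add(Add(Add(4, -10), -12), c), -82)) = Mul(Mul(4, Pow(-5, -2), Pow(Add(1, Mul(12, -5)), 2)), Add(Add(Add(Add(4, -10), -12), -67), -82)) = Mul(Mul(4, Rational(1, 25), Pow(Add(1, -60), 2)), Add(Add(Add(-6, -12), -67), -82)) = Mul(Mul(4, Rational(1, 25), Pow(-59, 2)), Add(Add(-18, -67), -82)) = Mul(Mul(4, Rational(1, 25), 3481), Add(-85, -82)) = Mul(Rational(13924, 25), -167) = Rational(-2325308, 25)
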